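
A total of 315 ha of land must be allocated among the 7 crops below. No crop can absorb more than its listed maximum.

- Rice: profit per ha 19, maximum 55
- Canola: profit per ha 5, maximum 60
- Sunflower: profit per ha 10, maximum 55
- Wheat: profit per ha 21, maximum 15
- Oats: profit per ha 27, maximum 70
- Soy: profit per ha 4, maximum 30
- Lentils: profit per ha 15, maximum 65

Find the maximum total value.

5050

Rank by profit per ha: Oats 27 > Wheat 21 > Rice 19 > Lentils 15 > Sunflower 10 > Canola 5 > Soy 4.
Give Oats 70 to hit its cap of 70 — 245 left.
Give Wheat 15 to hit its cap of 15 — 230 left.
Give Rice 55 to hit its cap of 55 — 175 left.
Give Lentils 65 to hit its cap of 65 — 110 left.
Sunflower takes 55 to reach its cap of 55 — 55 left.
Only 55 left; Canola takes them to reach 55.
Total = 19×55 + 5×55 + 10×55 + 21×15 + 27×70 + 15×65 = 5050.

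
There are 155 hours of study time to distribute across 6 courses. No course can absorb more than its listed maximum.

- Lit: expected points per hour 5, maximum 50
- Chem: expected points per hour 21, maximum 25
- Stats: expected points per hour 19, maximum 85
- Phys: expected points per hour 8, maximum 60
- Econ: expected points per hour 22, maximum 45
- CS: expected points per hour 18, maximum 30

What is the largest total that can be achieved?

3130

Rank by expected points per hour: Econ 22 > Chem 21 > Stats 19 > CS 18 > Phys 8 > Lit 5.
Econ: +45 to 45 (cap) — 110 left.
Chem: +25 to 25 (cap) — 85 left.
Stats takes 85 to reach its cap of 85 — 0 left.
Total = 21×25 + 19×85 + 22×45 = 3130.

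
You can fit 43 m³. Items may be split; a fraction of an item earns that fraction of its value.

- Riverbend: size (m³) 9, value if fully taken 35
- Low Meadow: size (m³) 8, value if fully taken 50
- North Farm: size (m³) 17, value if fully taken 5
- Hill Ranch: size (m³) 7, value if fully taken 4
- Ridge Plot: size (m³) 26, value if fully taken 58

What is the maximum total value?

143

Best value per unit of size first: Low Meadow 50/8≈6.25, Riverbend 35/9≈3.89, Ridge Plot 58/26≈2.23, Hill Ranch 4/7≈0.571, North Farm 5/17≈0.294.
Low Meadow: take in full, 8 m³ for value 50 ; 35 left.
Take all of Riverbend (9 m³, value 35) ; 26 m³ left.
Ridge Plot: take in full, 26 m³ for value 58 ; 0 left.
Total value = 143.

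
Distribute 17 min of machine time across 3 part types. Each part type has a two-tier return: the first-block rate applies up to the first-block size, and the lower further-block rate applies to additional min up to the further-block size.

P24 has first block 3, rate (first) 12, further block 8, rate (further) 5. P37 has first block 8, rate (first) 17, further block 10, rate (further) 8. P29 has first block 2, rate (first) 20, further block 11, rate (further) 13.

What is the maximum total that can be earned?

Rank every tier by rate: P29/T1 20 > P37/T1 17 > P29/T2 13 > P24/T1 12 > P37/T2 8 > P24/T2 5.
Fill P29 T1 block (2 at 20) ; 15 left.
P37/T1 (17): +8 ; 7 left.
P29 T2 at 13: only 7 left, fill 7.
Total = 20×2 + 17×8 + 13×7 = 267.

267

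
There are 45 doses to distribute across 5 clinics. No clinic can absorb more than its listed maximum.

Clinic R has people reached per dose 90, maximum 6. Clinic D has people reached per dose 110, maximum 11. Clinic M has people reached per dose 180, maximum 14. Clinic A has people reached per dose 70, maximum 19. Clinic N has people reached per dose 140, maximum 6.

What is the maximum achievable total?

5670

Highest people reached per dose first: Clinic M 180 > Clinic N 140 > Clinic D 110 > Clinic R 90 > Clinic A 70.
Clinic M takes 14 to reach its cap of 14 ; 31 left.
Clinic N: +6 to 6 (cap) ; 25 left.
Give Clinic D 11 to hit its cap of 11 ; 14 left.
Clinic R takes 6 to reach its cap of 6 ; 8 left.
Only 8 left; Clinic A takes them to reach 8.
Total = 90×6 + 110×11 + 180×14 + 70×8 + 140×6 = 5670.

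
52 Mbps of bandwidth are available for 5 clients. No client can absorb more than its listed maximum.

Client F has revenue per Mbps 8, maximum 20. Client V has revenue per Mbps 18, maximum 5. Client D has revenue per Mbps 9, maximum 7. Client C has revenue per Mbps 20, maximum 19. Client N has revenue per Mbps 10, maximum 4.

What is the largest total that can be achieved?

709

Rank by revenue per Mbps: Client C 20 > Client V 18 > Client N 10 > Client D 9 > Client F 8.
Give Client C 19 to hit its cap of 19 — 33 left.
Give Client V 5 to hit its cap of 5 — 28 left.
Client N takes 4 to reach its cap of 4 — 24 left.
Give Client D 7 to hit its cap of 7 — 17 left.
Client F has room for 20 but only 17 remain, so it gets 17.
Total = 8×17 + 18×5 + 9×7 + 20×19 + 10×4 = 709.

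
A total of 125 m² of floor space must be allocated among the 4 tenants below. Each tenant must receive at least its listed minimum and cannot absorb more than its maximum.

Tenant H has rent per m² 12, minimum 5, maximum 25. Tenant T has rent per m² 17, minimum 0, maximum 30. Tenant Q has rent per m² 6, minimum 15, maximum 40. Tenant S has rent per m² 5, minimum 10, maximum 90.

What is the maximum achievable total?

Meeting every minimum uses 5+0+15+10 = 30 m², leaving 95.
Order the tenants by rent per m²: Tenant T 17 > Tenant H 12 > Tenant Q 6 > Tenant S 5.
Tenant T: +30 to 30 (cap) ; 65 left.
Give Tenant H 20 more to hit its cap of 25 ; 45 left.
Tenant Q takes 25 more to reach its cap of 40 ; 20 left.
Only 20 left; Tenant S takes them to reach 30.
Total = 12×25 + 17×30 + 6×40 + 5×30 = 1200.

1200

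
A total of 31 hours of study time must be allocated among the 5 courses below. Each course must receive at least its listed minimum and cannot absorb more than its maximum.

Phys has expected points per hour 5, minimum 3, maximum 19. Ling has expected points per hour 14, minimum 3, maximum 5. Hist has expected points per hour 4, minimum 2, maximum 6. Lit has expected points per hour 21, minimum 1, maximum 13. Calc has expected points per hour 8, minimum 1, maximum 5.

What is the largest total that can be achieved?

421

Meeting every minimum uses 3+3+2+1+1 = 10 hours, leaving 21.
Rank by expected points per hour: Lit 21 > Ling 14 > Calc 8 > Phys 5 > Hist 4.
Lit: +12 to 13 (cap) → 9 left.
Give Ling 2 more to hit its cap of 5 → 7 left.
Calc: +4 to 5 (cap) → 3 left.
Only 3 left; Phys takes them to reach 6.
Total = 5×6 + 14×5 + 4×2 + 21×13 + 8×5 = 421.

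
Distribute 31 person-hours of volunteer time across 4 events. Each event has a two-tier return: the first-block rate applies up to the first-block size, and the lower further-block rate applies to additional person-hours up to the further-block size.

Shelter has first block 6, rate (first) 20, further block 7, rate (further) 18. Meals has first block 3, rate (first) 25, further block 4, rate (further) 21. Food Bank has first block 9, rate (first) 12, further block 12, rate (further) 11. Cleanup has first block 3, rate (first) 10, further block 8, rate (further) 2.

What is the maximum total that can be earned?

535

Order all 8 blocks by rate: Meals/first 25 > Meals/second 21 > Shelter/first 20 > Shelter/second 18 > Food Bank/first 12 > Food Bank/second 11 > Cleanup/first 10 > Cleanup/second 2.
Meals/first (25): +3 ; 28 left.
Meals second at 21: fill all 4 ; 24 left.
Fill Shelter first block (6 at 20) ; 18 left.
Fill Shelter second block (7 at 18) ; 11 left.
Food Bank/first (12): +9 ; 2 left.
Food Bank/second: +2 of 12 at 11; pool empty.
Total = 25×3 + 21×4 + 20×6 + 18×7 + 12×9 + 11×2 = 535.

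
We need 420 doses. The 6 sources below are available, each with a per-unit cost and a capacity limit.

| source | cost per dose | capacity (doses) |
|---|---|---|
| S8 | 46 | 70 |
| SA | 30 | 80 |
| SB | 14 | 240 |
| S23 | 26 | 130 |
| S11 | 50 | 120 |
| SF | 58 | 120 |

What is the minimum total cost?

8240

Cheapest first:
SB (14): use full 240 — 180 doses to go.
Take 130 from S23 at 26 — need 50 more.
SA at 30: take 50 of its 80 — requirement met.
S8, S11, SF: unused.
Cost = 240×14 + 130×26 + 50×30 = 8240.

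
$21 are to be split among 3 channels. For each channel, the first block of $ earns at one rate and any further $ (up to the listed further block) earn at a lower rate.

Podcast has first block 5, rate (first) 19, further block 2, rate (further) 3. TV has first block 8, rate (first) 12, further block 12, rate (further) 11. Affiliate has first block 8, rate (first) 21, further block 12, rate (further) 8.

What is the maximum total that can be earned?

359

Order all 6 blocks by rate: Affiliate/tier1 21 > Podcast/tier1 19 > TV/tier1 12 > TV/tier2 11 > Affiliate/tier2 8 > Podcast/tier2 3.
Affiliate/tier1 (21): +8 ; 13 left.
Podcast tier1 at 19: fill all 5 ; 8 left.
TV tier1 at 12: fill all 8 ; 0 left.
Total = 21×8 + 19×5 + 12×8 = 359.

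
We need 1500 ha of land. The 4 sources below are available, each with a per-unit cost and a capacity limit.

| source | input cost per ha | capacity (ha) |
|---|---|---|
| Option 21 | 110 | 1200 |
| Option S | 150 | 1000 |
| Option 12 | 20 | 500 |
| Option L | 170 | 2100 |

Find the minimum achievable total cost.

Use sources in increasing cost order.
Option 12 at 20: take all 500 ha → 1000 still needed.
Option 21 at 110: take 1000 of its 1200 → requirement met.
Option S, Option L: unused.
Cost = 500×20 + 1000×110 = 120000.

120000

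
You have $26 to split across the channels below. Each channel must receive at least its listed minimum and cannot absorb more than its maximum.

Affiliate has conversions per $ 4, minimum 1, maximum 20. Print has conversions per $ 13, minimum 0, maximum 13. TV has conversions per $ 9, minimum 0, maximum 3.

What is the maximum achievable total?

Meeting every minimum uses 1+0+0 = 1 $, leaving 25.
Order the channels by conversions per $: Print 13 > TV 9 > Affiliate 4.
Print: +13 to 13 (cap) ; 12 left.
Give TV 3 more to hit its cap of 3 ; 9 left.
Affiliate: +9 (room for 19) → 10. Pool exhausted.
Total = 4×10 + 13×13 + 9×3 = 236.

236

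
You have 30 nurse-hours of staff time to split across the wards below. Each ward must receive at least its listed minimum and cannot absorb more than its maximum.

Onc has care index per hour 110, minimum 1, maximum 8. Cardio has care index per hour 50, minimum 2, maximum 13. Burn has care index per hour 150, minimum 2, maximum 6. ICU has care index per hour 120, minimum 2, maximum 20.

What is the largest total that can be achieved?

3620

Meeting every minimum uses 1+2+2+2 = 7 nurse-hours, leaving 23.
Highest care index per hour first: Burn 150 > ICU 120 > Onc 110 > Cardio 50.
Give Burn 4 more to hit its cap of 6 ; 19 left.
ICU takes 18 more to reach its cap of 20 ; 1 left.
Onc: +1 (room for 7) → 2. Pool exhausted.
Total = 110×2 + 50×2 + 150×6 + 120×20 = 3620.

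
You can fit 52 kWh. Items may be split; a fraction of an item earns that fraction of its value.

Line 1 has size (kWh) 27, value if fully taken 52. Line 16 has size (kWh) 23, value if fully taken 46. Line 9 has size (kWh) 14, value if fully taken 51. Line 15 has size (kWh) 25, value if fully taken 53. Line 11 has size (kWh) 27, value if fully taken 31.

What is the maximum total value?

Rank by value-to-size ratio: Line 9 51/14≈3.64, Line 15 53/25≈2.12, Line 16 46/23≈2, Line 1 52/27≈1.93, Line 11 31/27≈1.15.
Line 9: take in full, 14 kWh for value 51 → 38 left.
Take all of Line 15 (25 kWh, value 53) → 13 kWh left.
Only 13 kWh remain; take 13/23 of Line 16 for value 46×13/23 = 26.
Total value = 130.

130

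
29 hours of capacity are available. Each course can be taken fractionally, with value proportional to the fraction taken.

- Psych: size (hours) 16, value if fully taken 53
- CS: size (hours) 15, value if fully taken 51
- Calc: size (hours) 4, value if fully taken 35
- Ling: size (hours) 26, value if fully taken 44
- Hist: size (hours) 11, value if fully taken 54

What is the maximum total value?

Best value per unit of size first: Calc 35/4≈8.75, Hist 54/11≈4.91, CS 51/15≈3.4, Psych 53/16≈3.31, Ling 44/26≈1.69.
All 4 hours of Calc fit (value 35) → 25 remain.
All 11 hours of Hist fit (value 54) → 14 remain.
Only 14 hours remain; take 14/15 of CS for value 51×14/15 = 47.6.
Total value = 136.6.

136.6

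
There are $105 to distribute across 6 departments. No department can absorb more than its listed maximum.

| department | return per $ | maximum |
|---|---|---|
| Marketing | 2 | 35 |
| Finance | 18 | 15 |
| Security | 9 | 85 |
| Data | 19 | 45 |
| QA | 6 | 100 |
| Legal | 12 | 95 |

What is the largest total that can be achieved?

1665

Order the departments by return per $: Data 19 > Finance 18 > Legal 12 > Security 9 > QA 6 > Marketing 2.
Data: +45 to 45 (cap) → 60 left.
Finance takes 15 to reach its cap of 15 → 45 left.
Legal has room for 95 but only 45 remain, so it gets 45.
Total = 18×15 + 19×45 + 12×45 = 1665.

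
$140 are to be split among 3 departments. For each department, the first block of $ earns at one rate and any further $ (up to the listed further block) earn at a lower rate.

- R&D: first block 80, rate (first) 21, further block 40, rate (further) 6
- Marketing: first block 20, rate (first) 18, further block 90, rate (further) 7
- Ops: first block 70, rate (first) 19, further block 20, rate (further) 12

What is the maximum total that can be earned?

Order all 6 blocks by rate: R&D/first 21 > Ops/first 19 > Marketing/first 18 > Ops/second 12 > Marketing/second 7 > R&D/second 6.
Fill R&D first block (80 at 21) → 60 left.
Ops first at 19: only 60 left, fill 60.
Total = 21×80 + 19×60 = 2820.

2820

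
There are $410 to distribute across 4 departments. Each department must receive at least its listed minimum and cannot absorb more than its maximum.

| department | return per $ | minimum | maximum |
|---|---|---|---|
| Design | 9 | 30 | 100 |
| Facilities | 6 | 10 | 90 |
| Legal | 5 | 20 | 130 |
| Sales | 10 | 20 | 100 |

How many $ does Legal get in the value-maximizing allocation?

120

Meeting every minimum uses 30+10+20+20 = 80 $, leaving 330.
Highest return per $ first: Sales 10 > Design 9 > Facilities 6 > Legal 5.
Sales takes 80 more to reach its cap of 100 → 250 left.
Design: +70 to 100 (cap) → 180 left.
Facilities takes 80 more to reach its cap of 90 → 100 left.
Legal has room for 110 more but only 100 remain, so it gets 120.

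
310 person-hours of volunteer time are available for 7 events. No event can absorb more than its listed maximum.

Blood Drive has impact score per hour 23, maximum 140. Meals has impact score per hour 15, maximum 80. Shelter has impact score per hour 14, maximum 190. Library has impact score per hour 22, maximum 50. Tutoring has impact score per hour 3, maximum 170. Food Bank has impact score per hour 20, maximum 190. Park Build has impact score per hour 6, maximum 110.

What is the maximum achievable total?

6720

Rank by impact score per hour: Blood Drive 23 > Library 22 > Food Bank 20 > Meals 15 > Shelter 14 > Park Build 6 > Tutoring 3.
Blood Drive: +140 to 140 (cap) ; 170 left.
Library takes 50 to reach its cap of 50 ; 120 left.
Only 120 left; Food Bank takes them to reach 120.
Total = 23×140 + 22×50 + 20×120 = 6720.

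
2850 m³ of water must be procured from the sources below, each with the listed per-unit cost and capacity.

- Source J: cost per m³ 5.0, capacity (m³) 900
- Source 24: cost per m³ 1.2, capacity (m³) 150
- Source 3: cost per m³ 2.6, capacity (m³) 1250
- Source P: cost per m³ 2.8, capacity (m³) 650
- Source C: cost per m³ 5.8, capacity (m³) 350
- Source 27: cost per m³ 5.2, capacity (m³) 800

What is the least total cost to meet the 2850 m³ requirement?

Fill from the cheapest source first.
Source 24 (1.2): use full 150 → 2700 m³ to go.
Take 1250 from Source 3 at 2.6 → need 1450 more.
Take 650 from Source P at 2.8 → need 800 more.
Source J at 5.0: take 800 of its 900 → requirement met.
Source 27, Source C: unused.
Cost = 150×1.2 + 1250×2.6 + 650×2.8 + 800×5.0 = 9250.

9250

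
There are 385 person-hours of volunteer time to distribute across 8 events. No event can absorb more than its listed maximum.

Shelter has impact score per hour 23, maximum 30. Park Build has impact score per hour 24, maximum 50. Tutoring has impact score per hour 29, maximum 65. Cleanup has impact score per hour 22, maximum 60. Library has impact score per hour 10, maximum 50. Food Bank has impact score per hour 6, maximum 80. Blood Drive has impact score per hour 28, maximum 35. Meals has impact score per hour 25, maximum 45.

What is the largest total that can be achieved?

Highest impact score per hour first: Tutoring 29 > Blood Drive 28 > Meals 25 > Park Build 24 > Shelter 23 > Cleanup 22 > Library 10 > Food Bank 6.
Give Tutoring 65 to hit its cap of 65 ; 320 left.
Blood Drive: +35 to 35 (cap) ; 285 left.
Meals: +45 to 45 (cap) ; 240 left.
Give Park Build 50 to hit its cap of 50 ; 190 left.
Shelter: +30 to 30 (cap) ; 160 left.
Cleanup takes 60 to reach its cap of 60 ; 100 left.
Library: +50 to 50 (cap) ; 50 left.
Food Bank: +50 (room for 80) → 50. Pool exhausted.
Total = 23×30 + 24×50 + 29×65 + 22×60 + 10×50 + 6×50 + 28×35 + 25×45 = 8000.

8000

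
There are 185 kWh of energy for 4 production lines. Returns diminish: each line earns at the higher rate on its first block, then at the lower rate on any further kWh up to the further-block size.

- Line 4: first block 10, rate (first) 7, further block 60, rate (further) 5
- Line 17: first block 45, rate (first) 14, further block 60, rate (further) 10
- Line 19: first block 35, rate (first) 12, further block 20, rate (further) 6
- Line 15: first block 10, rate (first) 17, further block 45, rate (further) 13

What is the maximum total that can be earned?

Order all 8 blocks by rate: Line 15/T1 17 > Line 17/T1 14 > Line 15/T2 13 > Line 19/T1 12 > Line 17/T2 10 > Line 4/T1 7 > Line 19/T2 6 > Line 4/T2 5.
Line 15 T1 at 17: fill all 10 → 175 left.
Line 17 T1 at 14: fill all 45 → 130 left.
Line 15/T2 (13): +45 → 85 left.
Line 19/T1 (12): +35 → 50 left.
Line 17/T2: +50 of 60 at 10; pool empty.
Total = 17×10 + 14×45 + 13×45 + 12×35 + 10×50 = 2305.

2305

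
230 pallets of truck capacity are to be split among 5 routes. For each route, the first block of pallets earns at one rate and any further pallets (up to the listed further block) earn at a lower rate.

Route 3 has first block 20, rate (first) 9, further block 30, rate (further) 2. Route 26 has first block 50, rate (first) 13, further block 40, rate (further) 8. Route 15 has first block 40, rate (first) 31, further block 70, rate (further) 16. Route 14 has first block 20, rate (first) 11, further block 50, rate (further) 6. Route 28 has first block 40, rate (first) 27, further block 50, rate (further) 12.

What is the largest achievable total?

4450

Order all 10 blocks by rate: Route 15/tier1 31 > Route 28/tier1 27 > Route 15/tier2 16 > Route 26/tier1 13 > Route 28/tier2 12 > Route 14/tier1 11 > Route 3/tier1 9 > Route 26/tier2 8 > Route 14/tier2 6 > Route 3/tier2 2.
Route 15 tier1 at 31: fill all 40 → 190 left.
Route 28/tier1 (27): +40 → 150 left.
Route 15 tier2 at 16: fill all 70 → 80 left.
Fill Route 26 tier1 block (50 at 13) → 30 left.
Route 28/tier2: +30 of 50 at 12; pool empty.
Total = 31×40 + 27×40 + 16×70 + 13×50 + 12×30 = 4450.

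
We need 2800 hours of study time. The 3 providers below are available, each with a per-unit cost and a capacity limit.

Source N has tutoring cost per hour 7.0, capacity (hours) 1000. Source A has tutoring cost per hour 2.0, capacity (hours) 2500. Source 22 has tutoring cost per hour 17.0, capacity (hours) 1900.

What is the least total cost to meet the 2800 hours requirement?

7100

Use providers in increasing cost order.
Source A (2.0): use full 2500 → 300 hours to go.
Take 300 from Source N at 7.0 to finish.
Source 22: unused.
Cost = 2500×2.0 + 300×7.0 = 7100.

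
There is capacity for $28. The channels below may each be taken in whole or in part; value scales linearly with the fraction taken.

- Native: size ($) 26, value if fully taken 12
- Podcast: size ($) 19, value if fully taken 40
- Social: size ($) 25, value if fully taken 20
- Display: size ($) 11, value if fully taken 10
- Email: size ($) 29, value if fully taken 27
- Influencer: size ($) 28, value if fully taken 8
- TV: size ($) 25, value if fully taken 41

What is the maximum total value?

54.76

Rank by value-to-size ratio: Podcast 40/19≈2.11, TV 41/25≈1.64, Email 27/29≈0.931, Display 10/11≈0.909, Social 20/25≈0.8, Native 12/26≈0.462, Influencer 8/28≈0.286.
Podcast: take in full, 19 $ for value 40 → 9 left.
Only 9 $ remain; take 9/25 of TV for value 41×9/25 = 14.76.
Total value = 54.76.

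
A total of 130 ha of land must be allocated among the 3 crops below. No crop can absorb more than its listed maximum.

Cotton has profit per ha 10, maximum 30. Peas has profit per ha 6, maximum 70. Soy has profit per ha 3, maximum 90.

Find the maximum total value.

Highest profit per ha first: Cotton 10 > Peas 6 > Soy 3.
Cotton: +30 to 30 (cap) — 100 left.
Peas takes 70 to reach its cap of 70 — 30 left.
Soy: +30 (room for 90) → 30. Pool exhausted.
Total = 10×30 + 6×70 + 3×30 = 810.

810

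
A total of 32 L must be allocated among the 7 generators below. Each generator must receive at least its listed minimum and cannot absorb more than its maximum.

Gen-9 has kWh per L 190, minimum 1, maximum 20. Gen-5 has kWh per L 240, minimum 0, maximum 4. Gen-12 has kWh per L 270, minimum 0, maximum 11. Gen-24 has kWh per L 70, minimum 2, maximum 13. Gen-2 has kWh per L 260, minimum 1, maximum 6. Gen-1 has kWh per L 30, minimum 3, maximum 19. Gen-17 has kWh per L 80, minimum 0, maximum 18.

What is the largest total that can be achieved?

Meeting every minimum uses 1+0+0+2+1+3+0 = 7 L, leaving 25.
Highest kWh per L first: Gen-12 270 > Gen-2 260 > Gen-5 240 > Gen-9 190 > Gen-17 80 > Gen-24 70 > Gen-1 30.
Give Gen-12 11 more to hit its cap of 11 ; 14 left.
Gen-2: +5 to 6 (cap) ; 9 left.
Gen-5: +4 to 4 (cap) ; 5 left.
Gen-9 has room for 19 more but only 5 remain, so it gets 6.
Total = 190×6 + 240×4 + 270×11 + 70×2 + 260×6 + 30×3 = 6860.

6860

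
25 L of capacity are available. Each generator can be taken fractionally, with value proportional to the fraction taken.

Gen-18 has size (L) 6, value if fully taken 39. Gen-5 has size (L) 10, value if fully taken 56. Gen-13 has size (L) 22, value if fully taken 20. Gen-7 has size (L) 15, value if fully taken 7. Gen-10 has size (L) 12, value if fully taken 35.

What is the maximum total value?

121.25

Rank by value-to-size ratio: Gen-18 39/6≈6.5, Gen-5 56/10≈5.6, Gen-10 35/12≈2.92, Gen-13 20/22≈0.909, Gen-7 7/15≈0.467.
All 6 L of Gen-18 fit (value 39) → 19 remain.
All 10 L of Gen-5 fit (value 56) → 9 remain.
Only 9 L remain; take 9/12 of Gen-10 for value 35×9/12 = 26.25.
Total value = 121.25.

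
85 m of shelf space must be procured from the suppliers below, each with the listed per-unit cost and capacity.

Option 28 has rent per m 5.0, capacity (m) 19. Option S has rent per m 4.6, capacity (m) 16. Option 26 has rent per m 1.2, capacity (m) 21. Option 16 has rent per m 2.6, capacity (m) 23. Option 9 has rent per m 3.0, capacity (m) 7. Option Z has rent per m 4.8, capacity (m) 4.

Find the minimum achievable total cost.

Use suppliers in increasing cost order.
Option 26 (1.2): use full 21 — 64 m to go.
Take 23 from Option 16 at 2.6 — need 41 more.
Option 9 at 3.0: take all 7 m — 34 still needed.
Option S (4.6): use full 16 — 18 m to go.
Option Z (4.8): use full 4 — 14 m to go.
Option 28 (5.0): take the remaining 14 — done.
Cost = 21×1.2 + 23×2.6 + 7×3.0 + 16×4.6 + 4×4.8 + 14×5.0 = 268.8.

268.8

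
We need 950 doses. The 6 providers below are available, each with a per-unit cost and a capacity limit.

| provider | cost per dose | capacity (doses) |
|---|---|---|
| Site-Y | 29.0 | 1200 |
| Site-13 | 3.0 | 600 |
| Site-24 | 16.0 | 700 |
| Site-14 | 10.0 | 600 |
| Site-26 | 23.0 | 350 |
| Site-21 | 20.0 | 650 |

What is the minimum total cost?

5300

Cheapest first:
Site-13 (3.0): use full 600 ; 350 doses to go.
Site-14 (10.0): take the remaining 350 ; done.
Site-24, Site-21, Site-26, Site-Y: unused.
Cost = 600×3.0 + 350×10.0 = 5300.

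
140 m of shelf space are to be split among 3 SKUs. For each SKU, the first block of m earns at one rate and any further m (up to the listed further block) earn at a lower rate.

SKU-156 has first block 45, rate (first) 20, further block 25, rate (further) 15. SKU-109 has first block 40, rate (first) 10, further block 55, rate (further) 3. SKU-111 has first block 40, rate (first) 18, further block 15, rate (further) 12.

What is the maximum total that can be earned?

2325

Rank every tier by rate: SKU-156/first 20 > SKU-111/first 18 > SKU-156/second 15 > SKU-111/second 12 > SKU-109/first 10 > SKU-109/second 3.
SKU-156/first (20): +45 ; 95 left.
SKU-111 first at 18: fill all 40 ; 55 left.
Fill SKU-156 second block (25 at 15) ; 30 left.
Fill SKU-111 second block (15 at 12) ; 15 left.
15 remain; put them into SKU-109 first at 10.
Total = 20×45 + 18×40 + 15×25 + 12×15 + 10×15 = 2325.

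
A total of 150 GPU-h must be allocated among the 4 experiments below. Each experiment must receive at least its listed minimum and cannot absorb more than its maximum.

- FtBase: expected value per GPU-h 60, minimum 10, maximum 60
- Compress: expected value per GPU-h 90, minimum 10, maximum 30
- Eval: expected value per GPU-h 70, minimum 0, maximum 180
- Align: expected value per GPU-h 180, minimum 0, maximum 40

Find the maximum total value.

15400

Meeting every minimum uses 10+10+0+0 = 20 GPU-h, leaving 130.
Highest expected value per GPU-h first: Align 180 > Compress 90 > Eval 70 > FtBase 60.
Align: +40 to 40 (cap) → 90 left.
Compress takes 20 more to reach its cap of 30 → 70 left.
Only 70 left; Eval takes them to reach 70.
Total = 60×10 + 90×30 + 70×70 + 180×40 = 15400.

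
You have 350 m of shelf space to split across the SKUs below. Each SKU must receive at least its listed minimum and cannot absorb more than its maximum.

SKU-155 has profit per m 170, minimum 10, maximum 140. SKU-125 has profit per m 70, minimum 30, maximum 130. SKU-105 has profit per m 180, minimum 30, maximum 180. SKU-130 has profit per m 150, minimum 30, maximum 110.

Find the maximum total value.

Meeting every minimum uses 10+30+30+30 = 100 m, leaving 250.
Order the SKUs by profit per m: SKU-105 180 > SKU-155 170 > SKU-130 150 > SKU-125 70.
Give SKU-105 150 more to hit its cap of 180 → 100 left.
SKU-155 has room for 130 more but only 100 remain, so it gets 110.
Total = 170×110 + 70×30 + 180×180 + 150×30 = 57700.

57700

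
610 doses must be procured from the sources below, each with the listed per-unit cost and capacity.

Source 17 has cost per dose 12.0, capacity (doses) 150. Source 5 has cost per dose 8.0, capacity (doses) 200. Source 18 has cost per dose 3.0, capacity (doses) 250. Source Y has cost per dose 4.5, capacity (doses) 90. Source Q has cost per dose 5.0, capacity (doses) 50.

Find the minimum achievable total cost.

3245

Use sources in increasing cost order.
Take 250 from Source 18 at 3.0 ; need 360 more.
Source Y at 4.5: take all 90 doses ; 270 still needed.
Source Q (5.0): use full 50 ; 220 doses to go.
Source 5 (8.0): use full 200 ; 20 doses to go.
Take 20 from Source 17 at 12.0 to finish.
Cost = 250×3.0 + 90×4.5 + 50×5.0 + 200×8.0 + 20×12.0 = 3245.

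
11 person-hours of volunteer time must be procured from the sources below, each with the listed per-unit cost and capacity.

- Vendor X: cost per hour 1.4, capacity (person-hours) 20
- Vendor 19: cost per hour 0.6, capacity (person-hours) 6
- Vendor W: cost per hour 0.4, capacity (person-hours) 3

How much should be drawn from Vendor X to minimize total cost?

2

Use sources in increasing cost order.
Take 3 from Vendor W at 0.4 → need 8 more.
Vendor 19 at 0.6: take all 6 person-hours → 2 still needed.
Take 2 from Vendor X at 1.4 to finish.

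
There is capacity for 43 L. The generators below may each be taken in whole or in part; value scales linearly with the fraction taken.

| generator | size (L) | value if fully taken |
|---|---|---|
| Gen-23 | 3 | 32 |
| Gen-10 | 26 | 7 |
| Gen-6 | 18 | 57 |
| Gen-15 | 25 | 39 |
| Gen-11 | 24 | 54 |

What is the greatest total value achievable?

138.5

Sort by value density: Gen-23 32/3≈10.7, Gen-6 57/18≈3.17, Gen-11 54/24≈2.25, Gen-15 39/25≈1.56, Gen-10 7/26≈0.269.
Take all of Gen-23 (3 L, value 32) ; 40 L left.
Take all of Gen-6 (18 L, value 57) ; 22 L left.
Fill the last 22 L with part of Gen-11: 22/24 of it earns 49.5.
Total value = 138.5.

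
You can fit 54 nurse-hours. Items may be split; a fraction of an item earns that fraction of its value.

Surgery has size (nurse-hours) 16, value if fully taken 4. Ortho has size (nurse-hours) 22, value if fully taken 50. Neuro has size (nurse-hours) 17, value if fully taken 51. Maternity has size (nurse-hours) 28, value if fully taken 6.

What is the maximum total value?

Rank by value-to-size ratio: Neuro 51/17≈3, Ortho 50/22≈2.27, Surgery 4/16≈0.25, Maternity 6/28≈0.214.
All 17 nurse-hours of Neuro fit (value 51) → 37 remain.
All 22 nurse-hours of Ortho fit (value 50) → 15 remain.
15 nurse-hours left: a 15/16 share of Surgery gives 4×15/16 = 3.75.
Total value = 104.75.

104.75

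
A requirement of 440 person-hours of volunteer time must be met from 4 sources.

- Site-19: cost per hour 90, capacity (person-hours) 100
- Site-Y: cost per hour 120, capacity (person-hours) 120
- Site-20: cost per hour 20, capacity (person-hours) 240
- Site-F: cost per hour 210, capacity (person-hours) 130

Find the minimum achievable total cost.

Use sources in increasing cost order.
Site-20 (20): use full 240 — 200 person-hours to go.
Site-19 (90): use full 100 — 100 person-hours to go.
Take 100 from Site-Y at 120 to finish.
Site-F: unused.
Cost = 240×20 + 100×90 + 100×120 = 25800.

25800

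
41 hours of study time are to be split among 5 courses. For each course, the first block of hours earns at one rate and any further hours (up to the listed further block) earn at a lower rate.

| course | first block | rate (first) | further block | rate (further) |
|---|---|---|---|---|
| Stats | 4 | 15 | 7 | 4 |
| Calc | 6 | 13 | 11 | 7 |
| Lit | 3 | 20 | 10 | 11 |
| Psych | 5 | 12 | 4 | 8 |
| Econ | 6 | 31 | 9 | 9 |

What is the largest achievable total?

617

Rank every tier by rate: Econ/tier1 31 > Lit/tier1 20 > Stats/tier1 15 > Calc/tier1 13 > Psych/tier1 12 > Lit/tier2 11 > Econ/tier2 9 > Psych/tier2 8 > Calc/tier2 7 > Stats/tier2 4.
Econ tier1 at 31: fill all 6 — 35 left.
Lit/tier1 (20): +3 — 32 left.
Stats tier1 at 15: fill all 4 — 28 left.
Fill Calc tier1 block (6 at 13) — 22 left.
Psych/tier1 (12): +5 — 17 left.
Lit tier2 at 11: fill all 10 — 7 left.
7 remain; put them into Econ tier2 at 9.
Total = 31×6 + 20×3 + 15×4 + 13×6 + 12×5 + 11×10 + 9×7 = 617.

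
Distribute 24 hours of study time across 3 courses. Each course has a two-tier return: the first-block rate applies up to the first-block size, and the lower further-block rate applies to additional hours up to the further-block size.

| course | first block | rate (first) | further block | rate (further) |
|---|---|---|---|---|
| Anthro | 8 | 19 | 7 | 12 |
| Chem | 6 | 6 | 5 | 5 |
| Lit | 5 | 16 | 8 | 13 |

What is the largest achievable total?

Rank every tier by rate: Anthro/tier1 19 > Lit/tier1 16 > Lit/tier2 13 > Anthro/tier2 12 > Chem/tier1 6 > Chem/tier2 5.
Anthro/tier1 (19): +8 ; 16 left.
Lit/tier1 (16): +5 ; 11 left.
Lit tier2 at 13: fill all 8 ; 3 left.
Anthro tier2 at 12: only 3 left, fill 3.
Total = 19×8 + 16×5 + 13×8 + 12×3 = 372.

372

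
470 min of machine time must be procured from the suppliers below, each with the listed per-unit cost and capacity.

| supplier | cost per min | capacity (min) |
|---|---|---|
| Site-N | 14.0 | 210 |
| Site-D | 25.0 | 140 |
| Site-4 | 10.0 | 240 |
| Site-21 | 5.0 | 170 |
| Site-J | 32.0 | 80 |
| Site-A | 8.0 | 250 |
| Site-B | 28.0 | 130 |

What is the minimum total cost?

Use suppliers in increasing cost order.
Site-21 at 5.0: take all 170 min → 300 still needed.
Take 250 from Site-A at 8.0 → need 50 more.
Site-4 at 10.0: take 50 of its 240 → requirement met.
Site-N, Site-D, Site-B, Site-J: unused.
Cost = 170×5.0 + 250×8.0 + 50×10.0 = 3350.

3350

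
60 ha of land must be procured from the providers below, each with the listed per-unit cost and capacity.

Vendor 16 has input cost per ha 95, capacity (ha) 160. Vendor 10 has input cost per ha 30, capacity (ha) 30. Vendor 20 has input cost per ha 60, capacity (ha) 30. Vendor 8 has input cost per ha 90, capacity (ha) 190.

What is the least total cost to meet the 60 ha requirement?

2700

Use providers in increasing cost order.
Vendor 10 (30): use full 30 — 30 ha to go.
Vendor 20 (60): use full 30 — 0 ha to go.
Vendor 8, Vendor 16: unused.
Cost = 30×30 + 30×60 = 2700.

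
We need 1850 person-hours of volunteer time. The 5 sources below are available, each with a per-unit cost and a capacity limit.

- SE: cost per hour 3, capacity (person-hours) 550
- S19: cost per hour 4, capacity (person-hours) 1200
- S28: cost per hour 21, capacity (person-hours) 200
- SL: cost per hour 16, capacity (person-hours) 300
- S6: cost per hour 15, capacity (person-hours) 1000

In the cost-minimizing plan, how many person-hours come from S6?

100

Fill from the cheapest source first.
SE (3): use full 550 → 1300 person-hours to go.
S19 at 4: take all 1200 person-hours → 100 still needed.
S6 (15): take the remaining 100 → done.
SL, S28: unused.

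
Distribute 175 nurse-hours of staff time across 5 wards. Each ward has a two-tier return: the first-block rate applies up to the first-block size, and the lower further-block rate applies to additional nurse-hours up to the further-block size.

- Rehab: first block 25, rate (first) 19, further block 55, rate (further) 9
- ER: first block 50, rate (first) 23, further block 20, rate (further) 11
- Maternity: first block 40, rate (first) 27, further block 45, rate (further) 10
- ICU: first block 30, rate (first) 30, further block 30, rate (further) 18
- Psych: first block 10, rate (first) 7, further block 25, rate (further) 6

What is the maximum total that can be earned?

Order all 10 blocks by rate: ICU/tier1 30 > Maternity/tier1 27 > ER/tier1 23 > Rehab/tier1 19 > ICU/tier2 18 > ER/tier2 11 > Maternity/tier2 10 > Rehab/tier2 9 > Psych/tier1 7 > Psych/tier2 6.
ICU/tier1 (30): +30 → 145 left.
Maternity/tier1 (27): +40 → 105 left.
Fill ER tier1 block (50 at 23) → 55 left.
Rehab tier1 at 19: fill all 25 → 30 left.
ICU tier2 at 18: fill all 30 → 0 left.
Total = 30×30 + 27×40 + 23×50 + 19×25 + 18×30 = 4145.

4145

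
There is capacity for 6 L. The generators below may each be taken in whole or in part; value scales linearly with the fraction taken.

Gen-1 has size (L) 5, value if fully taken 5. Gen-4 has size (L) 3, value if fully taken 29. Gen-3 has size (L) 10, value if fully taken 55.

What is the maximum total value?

45.5

Rank by value-to-size ratio: Gen-4 29/3≈9.67, Gen-3 55/10≈5.5, Gen-1 5/5≈1.
All 3 L of Gen-4 fit (value 29) → 3 remain.
Fill the last 3 L with part of Gen-3: 3/10 of it earns 16.5.
Total value = 45.5.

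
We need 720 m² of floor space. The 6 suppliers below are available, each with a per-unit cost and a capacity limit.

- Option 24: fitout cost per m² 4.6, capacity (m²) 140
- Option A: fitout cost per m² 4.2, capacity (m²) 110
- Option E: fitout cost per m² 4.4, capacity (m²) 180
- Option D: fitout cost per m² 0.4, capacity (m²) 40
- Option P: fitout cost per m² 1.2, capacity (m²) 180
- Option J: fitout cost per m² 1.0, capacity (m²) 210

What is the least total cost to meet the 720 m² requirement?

1696

Use suppliers in increasing cost order.
Take 40 from Option D at 0.4 — need 680 more.
Take 210 from Option J at 1.0 — need 470 more.
Take 180 from Option P at 1.2 — need 290 more.
Take 110 from Option A at 4.2 — need 180 more.
Option E (4.4): use full 180 — 0 m² to go.
Option 24: unused.
Cost = 40×0.4 + 210×1.0 + 180×1.2 + 110×4.2 + 180×4.4 = 1696.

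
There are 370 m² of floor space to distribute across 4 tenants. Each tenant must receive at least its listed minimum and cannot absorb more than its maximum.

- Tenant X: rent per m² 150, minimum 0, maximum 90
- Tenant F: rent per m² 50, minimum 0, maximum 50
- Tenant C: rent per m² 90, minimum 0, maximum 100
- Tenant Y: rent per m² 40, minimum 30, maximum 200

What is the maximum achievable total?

30200

Meeting every minimum uses 0+0+0+30 = 30 m², leaving 340.
Order the tenants by rent per m²: Tenant X 150 > Tenant C 90 > Tenant F 50 > Tenant Y 40.
Tenant X: +90 to 90 (cap) ; 250 left.
Give Tenant C 100 more to hit its cap of 100 ; 150 left.
Tenant F: +50 to 50 (cap) ; 100 left.
Tenant Y has room for 170 more but only 100 remain, so it gets 130.
Total = 150×90 + 50×50 + 90×100 + 40×130 = 30200.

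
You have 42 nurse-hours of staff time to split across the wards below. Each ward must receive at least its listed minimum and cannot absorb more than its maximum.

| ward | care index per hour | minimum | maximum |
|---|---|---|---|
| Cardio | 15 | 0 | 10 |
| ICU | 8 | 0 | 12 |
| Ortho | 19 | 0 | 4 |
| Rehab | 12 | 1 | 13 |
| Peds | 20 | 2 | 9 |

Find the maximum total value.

610

Meeting every minimum uses 0+0+0+1+2 = 3 nurse-hours, leaving 39.
Order the wards by care index per hour: Peds 20 > Ortho 19 > Cardio 15 > Rehab 12 > ICU 8.
Peds takes 7 more to reach its cap of 9 ; 32 left.
Ortho takes 4 more to reach its cap of 4 ; 28 left.
Give Cardio 10 more to hit its cap of 10 ; 18 left.
Give Rehab 12 more to hit its cap of 13 ; 6 left.
ICU: +6 (room for 12) → 6. Pool exhausted.
Total = 15×10 + 8×6 + 19×4 + 12×13 + 20×9 = 610.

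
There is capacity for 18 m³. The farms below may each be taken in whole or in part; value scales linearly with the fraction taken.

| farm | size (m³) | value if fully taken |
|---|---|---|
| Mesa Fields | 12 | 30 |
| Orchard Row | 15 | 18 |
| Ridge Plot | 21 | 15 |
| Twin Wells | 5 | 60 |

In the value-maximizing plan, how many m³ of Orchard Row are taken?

1

Rank by value-to-size ratio: Twin Wells 60/5≈12, Mesa Fields 30/12≈2.5, Orchard Row 18/15≈1.2, Ridge Plot 15/21≈0.714.
Take all of Twin Wells (5 m³, value 60) → 13 m³ left.
Mesa Fields: take in full, 12 m³ for value 30 → 1 left.
1 m³ left: a 1/15 share of Orchard Row gives 18×1/15 = 1.2.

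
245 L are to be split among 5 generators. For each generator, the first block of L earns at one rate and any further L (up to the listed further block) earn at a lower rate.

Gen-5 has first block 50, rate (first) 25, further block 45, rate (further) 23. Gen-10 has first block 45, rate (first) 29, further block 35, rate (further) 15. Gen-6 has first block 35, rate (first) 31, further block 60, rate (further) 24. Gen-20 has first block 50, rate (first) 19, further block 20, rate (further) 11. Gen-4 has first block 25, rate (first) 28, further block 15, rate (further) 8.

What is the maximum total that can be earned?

Rank every tier by rate: Gen-6/first 31 > Gen-10/first 29 > Gen-4/first 28 > Gen-5/first 25 > Gen-6/second 24 > Gen-5/second 23 > Gen-20/first 19 > Gen-10/second 15 > Gen-20/second 11 > Gen-4/second 8.
Gen-6 first at 31: fill all 35 ; 210 left.
Fill Gen-10 first block (45 at 29) ; 165 left.
Fill Gen-4 first block (25 at 28) ; 140 left.
Gen-5/first (25): +50 ; 90 left.
Gen-6/second (24): +60 ; 30 left.
30 remain; put them into Gen-5 second at 23.
Total = 31×35 + 29×45 + 28×25 + 25×50 + 24×60 + 23×30 = 6470.

6470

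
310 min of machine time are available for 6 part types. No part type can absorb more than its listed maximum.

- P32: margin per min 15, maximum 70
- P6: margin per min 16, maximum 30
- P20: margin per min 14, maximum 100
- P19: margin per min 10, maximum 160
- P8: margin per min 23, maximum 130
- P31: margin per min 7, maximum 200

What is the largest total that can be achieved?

Rank by margin per min: P8 23 > P6 16 > P32 15 > P20 14 > P19 10 > P31 7.
Give P8 130 to hit its cap of 130 ; 180 left.
P6: +30 to 30 (cap) ; 150 left.
Give P32 70 to hit its cap of 70 ; 80 left.
P20: +80 (room for 100) → 80. Pool exhausted.
Total = 15×70 + 16×30 + 14×80 + 23×130 = 5640.

5640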